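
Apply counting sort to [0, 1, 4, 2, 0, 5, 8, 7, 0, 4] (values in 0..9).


Count array: [3, 1, 1, 0, 2, 1, 0, 1, 1, 0]
Reconstruct: [0, 0, 0, 1, 2, 4, 4, 5, 7, 8]


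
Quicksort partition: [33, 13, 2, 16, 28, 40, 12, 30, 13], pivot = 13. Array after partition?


Elements <= 13 go left of pivot.
Result: [13, 2, 12, 13, 28, 40, 33, 30, 16], pivot at index 3


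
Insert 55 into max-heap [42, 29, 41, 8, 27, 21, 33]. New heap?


Append 55: [42, 29, 41, 8, 27, 21, 33, 55]
Bubble up: swap idx 7(55) with idx 3(8); swap idx 3(55) with idx 1(29); swap idx 1(55) with idx 0(42)
Result: [55, 42, 41, 29, 27, 21, 33, 8]


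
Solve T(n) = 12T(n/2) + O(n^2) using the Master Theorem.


a=12, b=2, c=2. log_2(12)=3.585 > c=2. Case 1: O(n^log_b(a)) = O(n^3.585)
Complexity: O(n^3.585)


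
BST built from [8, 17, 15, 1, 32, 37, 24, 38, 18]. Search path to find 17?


BST root = 8
Search for 17: compare at each node
Path: [8, 17]


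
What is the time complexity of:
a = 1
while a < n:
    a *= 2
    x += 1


Per nesting level: O(log n) = O(log n)
Complexity: O(log n)


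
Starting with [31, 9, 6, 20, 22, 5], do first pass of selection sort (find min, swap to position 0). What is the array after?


After one pass: [5, 9, 6, 20, 22, 31]


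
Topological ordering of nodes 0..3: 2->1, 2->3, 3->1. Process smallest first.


Kahn's algorithm, process smallest node first
Order: [0, 2, 3, 1]


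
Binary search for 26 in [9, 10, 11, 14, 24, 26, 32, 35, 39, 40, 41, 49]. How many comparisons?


Search for 26:
[0,11] mid=5 arr[5]=26
Total: 1 comparisons


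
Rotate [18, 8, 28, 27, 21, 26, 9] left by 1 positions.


Left rotate by 1: [8, 28, 27, 21, 26, 9, 18]


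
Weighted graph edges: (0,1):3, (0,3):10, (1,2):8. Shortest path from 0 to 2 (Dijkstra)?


Dijkstra from 0:
Distances: {0: 0, 1: 3, 2: 11, 3: 10}
Shortest distance to 2 = 11, path = [0, 1, 2]


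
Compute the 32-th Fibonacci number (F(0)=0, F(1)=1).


F(n)=F(n-1)+F(n-2)
...F(30)=832040, F(31)=1346269, F(32)=2178309


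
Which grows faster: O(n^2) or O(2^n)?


quadratic grows slower than exponential
O(n^2) is asymptotically smaller; O(2^n) grows faster


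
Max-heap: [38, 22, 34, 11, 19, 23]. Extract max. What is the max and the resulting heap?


Max = 38
Replace root with last, heapify down
Resulting heap: [34, 22, 23, 11, 19]


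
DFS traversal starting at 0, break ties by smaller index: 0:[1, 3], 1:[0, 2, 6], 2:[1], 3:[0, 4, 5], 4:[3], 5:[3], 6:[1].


DFS stack-based: start with [0]
Visit order: [0, 1, 2, 6, 3, 4, 5]


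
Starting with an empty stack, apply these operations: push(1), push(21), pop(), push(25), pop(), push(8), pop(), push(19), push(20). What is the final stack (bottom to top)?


push(1) -> [1]
push(21) -> [1, 21]
pop() returns 21 -> [1]
push(25) -> [1, 25]
pop() returns 25 -> [1]
push(8) -> [1, 8]
pop() returns 8 -> [1]
push(19) -> [1, 19]
push(20) -> [1, 19, 20]
Final stack (bottom to top): [1, 19, 20]


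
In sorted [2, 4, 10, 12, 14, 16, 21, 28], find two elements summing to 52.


Two pointers: lo=0, hi=7
No pair sums to 52


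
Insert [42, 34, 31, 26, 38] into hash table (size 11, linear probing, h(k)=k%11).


Insertions: 42->slot 9; 34->slot 1; 31->slot 10; 26->slot 4; 38->slot 5
Table: [None, 34, None, None, 26, 38, None, None, None, 42, 31]


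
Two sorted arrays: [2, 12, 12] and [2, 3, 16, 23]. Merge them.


Compare heads, take smaller each step.
Merged: [2, 2, 3, 12, 12, 16, 23]


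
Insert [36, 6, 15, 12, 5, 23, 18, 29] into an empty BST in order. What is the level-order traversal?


Root = 36; build tree by BST insertion.
Level-Order traversal: [36, 6, 5, 15, 12, 23, 18, 29]


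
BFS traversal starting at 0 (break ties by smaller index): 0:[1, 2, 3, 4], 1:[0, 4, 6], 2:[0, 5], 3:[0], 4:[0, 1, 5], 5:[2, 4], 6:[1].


BFS queue: start with [0]
Visit order: [0, 1, 2, 3, 4, 6, 5]


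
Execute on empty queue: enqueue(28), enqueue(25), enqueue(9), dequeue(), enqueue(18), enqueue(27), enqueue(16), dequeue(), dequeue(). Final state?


enqueue(28) -> [28]
enqueue(25) -> [28, 25]
enqueue(9) -> [28, 25, 9]
dequeue() returns 28 -> [25, 9]
enqueue(18) -> [25, 9, 18]
enqueue(27) -> [25, 9, 18, 27]
enqueue(16) -> [25, 9, 18, 27, 16]
dequeue() returns 25 -> [9, 18, 27, 16]
dequeue() returns 9 -> [18, 27, 16]
Final queue (front to back): [18, 27, 16]


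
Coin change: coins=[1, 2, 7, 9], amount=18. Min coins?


dp[0]=0; dp[i]=1+min(dp[i-c] for c in coins)
...dp[13]=3, dp[14]=2, dp[15]=3, dp[16]=2, dp[17]=3, dp[18]=2
Minimum coins for 18 = 2


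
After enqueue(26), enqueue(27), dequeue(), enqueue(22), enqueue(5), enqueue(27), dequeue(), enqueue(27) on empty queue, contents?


enqueue(26) -> [26]
enqueue(27) -> [26, 27]
dequeue() returns 26 -> [27]
enqueue(22) -> [27, 22]
enqueue(5) -> [27, 22, 5]
enqueue(27) -> [27, 22, 5, 27]
dequeue() returns 27 -> [22, 5, 27]
enqueue(27) -> [22, 5, 27, 27]
Final queue (front to back): [22, 5, 27, 27]


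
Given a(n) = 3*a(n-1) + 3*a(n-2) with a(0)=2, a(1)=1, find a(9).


Build bottom-up:
...a(7)=6345, a(8)=24057, a(9)=3*24057+3*6345=91206


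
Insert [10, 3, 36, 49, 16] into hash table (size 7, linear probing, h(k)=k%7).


Insertions: 10->slot 3; 3->slot 4; 36->slot 1; 49->slot 0; 16->slot 2
Table: [49, 36, 16, 10, 3, None, None]


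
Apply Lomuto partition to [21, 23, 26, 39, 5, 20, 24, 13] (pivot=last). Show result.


Elements <= 13 go left of pivot.
Result: [5, 13, 26, 39, 21, 20, 24, 23], pivot at index 1


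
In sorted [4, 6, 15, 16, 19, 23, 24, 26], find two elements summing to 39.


Two pointers: lo=0, hi=7
Found pair: (15, 24) summing to 39


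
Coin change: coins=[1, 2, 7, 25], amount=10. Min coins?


dp[0]=0; dp[i]=1+min(dp[i-c] for c in coins)
...dp[5]=3, dp[6]=3, dp[7]=1, dp[8]=2, dp[9]=2, dp[10]=3
Minimum coins for 10 = 3


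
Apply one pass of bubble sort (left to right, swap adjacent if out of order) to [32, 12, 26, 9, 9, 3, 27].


After one pass: [12, 26, 9, 9, 3, 27, 32]


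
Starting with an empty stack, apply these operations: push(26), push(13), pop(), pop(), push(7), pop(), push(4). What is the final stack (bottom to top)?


push(26) -> [26]
push(13) -> [26, 13]
pop() returns 13 -> [26]
pop() returns 26 -> []
push(7) -> [7]
pop() returns 7 -> []
push(4) -> [4]
Final stack (bottom to top): [4]


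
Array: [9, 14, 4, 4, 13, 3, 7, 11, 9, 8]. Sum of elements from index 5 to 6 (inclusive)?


Prefix sums: [0, 9, 23, 27, 31, 44, 47, 54, 65, 74, 82]
Sum[5..6] = prefix[7] - prefix[5] = 54 - 44 = 10


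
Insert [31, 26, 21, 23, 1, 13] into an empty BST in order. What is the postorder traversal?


Root = 31; build tree by BST insertion.
Postorder traversal: [13, 1, 23, 21, 26, 31]


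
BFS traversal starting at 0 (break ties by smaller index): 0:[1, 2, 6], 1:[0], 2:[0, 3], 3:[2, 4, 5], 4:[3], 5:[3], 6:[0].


BFS queue: start with [0]
Visit order: [0, 1, 2, 6, 3, 4, 5]


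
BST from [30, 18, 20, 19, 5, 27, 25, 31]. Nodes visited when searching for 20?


BST root = 30
Search for 20: compare at each node
Path: [30, 18, 20]


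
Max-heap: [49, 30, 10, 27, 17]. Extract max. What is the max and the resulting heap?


Max = 49
Replace root with last, heapify down
Resulting heap: [30, 27, 10, 17]


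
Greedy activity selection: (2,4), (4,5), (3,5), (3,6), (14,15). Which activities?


Greedy: pick earliest-ending, then skip overlaps.
Selected (3 activities): [(2, 4), (4, 5), (14, 15)]


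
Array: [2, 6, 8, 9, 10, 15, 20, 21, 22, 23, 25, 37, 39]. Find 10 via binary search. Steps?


Search for 10:
[0,12] mid=6 arr[6]=20
[0,5] mid=2 arr[2]=8
[3,5] mid=4 arr[4]=10
Total: 3 comparisons


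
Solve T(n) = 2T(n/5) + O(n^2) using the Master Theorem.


a=2, b=5, c=2. log_5(2)=0.431 < c=2. Case 3: O(n^c) = O(n^2)
Complexity: O(n^2)


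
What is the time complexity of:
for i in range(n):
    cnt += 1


Per nesting level: O(n) = O(n)
Complexity: O(n)


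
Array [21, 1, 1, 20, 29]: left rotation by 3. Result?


Left rotate by 3: [20, 29, 21, 1, 1]


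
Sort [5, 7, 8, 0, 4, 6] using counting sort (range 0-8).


Count array: [1, 0, 0, 0, 1, 1, 1, 1, 1]
Reconstruct: [0, 4, 5, 6, 7, 8]


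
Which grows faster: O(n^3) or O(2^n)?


cubic grows slower than exponential
O(n^3) is asymptotically smaller; O(2^n) grows faster


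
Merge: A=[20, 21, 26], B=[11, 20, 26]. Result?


Compare heads, take smaller each step.
Merged: [11, 20, 20, 21, 26, 26]


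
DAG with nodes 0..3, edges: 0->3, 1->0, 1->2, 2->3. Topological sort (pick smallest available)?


Kahn's algorithm, process smallest node first
Order: [1, 0, 2, 3]


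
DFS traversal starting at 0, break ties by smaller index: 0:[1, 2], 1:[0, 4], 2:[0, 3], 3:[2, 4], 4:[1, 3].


DFS stack-based: start with [0]
Visit order: [0, 1, 4, 3, 2]


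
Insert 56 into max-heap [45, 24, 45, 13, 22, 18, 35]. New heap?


Append 56: [45, 24, 45, 13, 22, 18, 35, 56]
Bubble up: swap idx 7(56) with idx 3(13); swap idx 3(56) with idx 1(24); swap idx 1(56) with idx 0(45)
Result: [56, 45, 45, 24, 22, 18, 35, 13]


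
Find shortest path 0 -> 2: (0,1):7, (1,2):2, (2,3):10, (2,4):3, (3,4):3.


Dijkstra from 0:
Distances: {0: 0, 1: 7, 2: 9, 3: 15, 4: 12}
Shortest distance to 2 = 9, path = [0, 1, 2]


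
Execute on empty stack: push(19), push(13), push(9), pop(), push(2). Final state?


push(19) -> [19]
push(13) -> [19, 13]
push(9) -> [19, 13, 9]
pop() returns 9 -> [19, 13]
push(2) -> [19, 13, 2]
Final stack (bottom to top): [19, 13, 2]


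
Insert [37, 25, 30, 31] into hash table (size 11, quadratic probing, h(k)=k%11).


Insertions: 37->slot 4; 25->slot 3; 30->slot 8; 31->slot 9
Table: [None, None, None, 25, 37, None, None, None, 30, 31, None]


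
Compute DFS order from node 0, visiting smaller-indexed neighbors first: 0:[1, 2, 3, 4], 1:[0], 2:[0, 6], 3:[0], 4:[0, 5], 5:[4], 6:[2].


DFS stack-based: start with [0]
Visit order: [0, 1, 2, 6, 3, 4, 5]


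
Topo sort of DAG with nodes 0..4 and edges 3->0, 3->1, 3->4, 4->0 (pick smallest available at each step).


Kahn's algorithm, process smallest node first
Order: [2, 3, 1, 4, 0]


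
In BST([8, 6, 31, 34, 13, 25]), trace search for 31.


BST root = 8
Search for 31: compare at each node
Path: [8, 31]


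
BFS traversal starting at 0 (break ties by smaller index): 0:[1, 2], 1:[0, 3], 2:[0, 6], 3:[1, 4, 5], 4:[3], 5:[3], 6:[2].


BFS queue: start with [0]
Visit order: [0, 1, 2, 3, 6, 4, 5]


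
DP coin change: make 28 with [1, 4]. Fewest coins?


dp[0]=0; dp[i]=1+min(dp[i-c] for c in coins)
...dp[23]=8, dp[24]=6, dp[25]=7, dp[26]=8, dp[27]=9, dp[28]=7
Minimum coins for 28 = 7


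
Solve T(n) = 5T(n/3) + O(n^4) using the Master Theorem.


a=5, b=3, c=4. log_3(5)=1.465 < c=4. Case 3: O(n^c) = O(n^4)
Complexity: O(n^4)


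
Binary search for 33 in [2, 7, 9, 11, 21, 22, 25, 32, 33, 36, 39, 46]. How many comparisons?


Search for 33:
[0,11] mid=5 arr[5]=22
[6,11] mid=8 arr[8]=33
Total: 2 comparisons


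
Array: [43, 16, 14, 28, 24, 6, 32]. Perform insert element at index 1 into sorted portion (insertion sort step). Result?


After one pass: [16, 43, 14, 28, 24, 6, 32]


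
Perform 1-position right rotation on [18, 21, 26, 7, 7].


Right rotate by 1: [7, 18, 21, 26, 7]


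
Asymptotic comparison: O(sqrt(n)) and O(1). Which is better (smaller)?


constant grows slower than sublinear
O(1) is asymptotically smaller; O(sqrt(n)) grows faster


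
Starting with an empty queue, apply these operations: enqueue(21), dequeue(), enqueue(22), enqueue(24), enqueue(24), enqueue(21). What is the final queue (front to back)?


enqueue(21) -> [21]
dequeue() returns 21 -> []
enqueue(22) -> [22]
enqueue(24) -> [22, 24]
enqueue(24) -> [22, 24, 24]
enqueue(21) -> [22, 24, 24, 21]
Final queue (front to back): [22, 24, 24, 21]


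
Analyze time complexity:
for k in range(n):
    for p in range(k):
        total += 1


Per nesting level: O(n) * O(n) [triangular over k] = O(n^2)
Complexity: O(n^2)


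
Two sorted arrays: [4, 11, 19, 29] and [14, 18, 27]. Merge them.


Compare heads, take smaller each step.
Merged: [4, 11, 14, 18, 19, 27, 29]


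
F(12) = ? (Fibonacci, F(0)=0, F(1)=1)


F(n)=F(n-1)+F(n-2)
...F(10)=55, F(11)=89, F(12)=144


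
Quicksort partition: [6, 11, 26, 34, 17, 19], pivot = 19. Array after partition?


Elements <= 19 go left of pivot.
Result: [6, 11, 17, 19, 26, 34], pivot at index 3


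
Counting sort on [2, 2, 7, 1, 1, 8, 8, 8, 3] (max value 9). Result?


Count array: [0, 2, 2, 1, 0, 0, 0, 1, 3, 0]
Reconstruct: [1, 1, 2, 2, 3, 7, 8, 8, 8]


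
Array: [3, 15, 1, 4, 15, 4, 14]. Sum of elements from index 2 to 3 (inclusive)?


Prefix sums: [0, 3, 18, 19, 23, 38, 42, 56]
Sum[2..3] = prefix[4] - prefix[2] = 23 - 18 = 5


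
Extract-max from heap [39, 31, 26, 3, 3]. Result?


Max = 39
Replace root with last, heapify down
Resulting heap: [31, 3, 26, 3]


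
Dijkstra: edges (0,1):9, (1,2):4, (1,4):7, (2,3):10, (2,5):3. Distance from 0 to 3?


Dijkstra from 0:
Distances: {0: 0, 1: 9, 2: 13, 3: 23, 4: 16, 5: 16}
Shortest distance to 3 = 23, path = [0, 1, 2, 3]


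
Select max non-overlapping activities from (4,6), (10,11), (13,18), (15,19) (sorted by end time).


Greedy: pick earliest-ending, then skip overlaps.
Selected (3 activities): [(4, 6), (10, 11), (13, 18)]


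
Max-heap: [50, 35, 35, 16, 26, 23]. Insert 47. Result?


Append 47: [50, 35, 35, 16, 26, 23, 47]
Bubble up: swap idx 6(47) with idx 2(35)
Result: [50, 35, 47, 16, 26, 23, 35]


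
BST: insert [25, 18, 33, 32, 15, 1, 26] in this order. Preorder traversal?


Root = 25; build tree by BST insertion.
Preorder traversal: [25, 18, 15, 1, 33, 32, 26]


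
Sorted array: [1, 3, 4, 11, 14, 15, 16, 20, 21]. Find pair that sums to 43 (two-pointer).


Two pointers: lo=0, hi=8
No pair sums to 43


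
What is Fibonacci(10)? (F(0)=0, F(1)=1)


F(n)=F(n-1)+F(n-2)
...F(8)=21, F(9)=34, F(10)=55


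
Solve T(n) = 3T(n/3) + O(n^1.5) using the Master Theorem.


a=3, b=3, c=1.5. log_3(3)=1 < c=1.5. Case 3: O(n^c) = O(n^1.500)
Complexity: O(n^1.500)


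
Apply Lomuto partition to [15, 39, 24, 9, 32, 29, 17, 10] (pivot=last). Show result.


Elements <= 10 go left of pivot.
Result: [9, 10, 24, 15, 32, 29, 17, 39], pivot at index 1


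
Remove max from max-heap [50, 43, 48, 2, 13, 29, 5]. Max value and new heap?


Max = 50
Replace root with last, heapify down
Resulting heap: [48, 43, 29, 2, 13, 5]


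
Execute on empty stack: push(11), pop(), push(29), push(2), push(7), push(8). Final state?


push(11) -> [11]
pop() returns 11 -> []
push(29) -> [29]
push(2) -> [29, 2]
push(7) -> [29, 2, 7]
push(8) -> [29, 2, 7, 8]
Final stack (bottom to top): [29, 2, 7, 8]


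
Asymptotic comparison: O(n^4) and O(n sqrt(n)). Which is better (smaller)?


n^1.5 grows slower than quartic
O(n sqrt(n)) is asymptotically smaller; O(n^4) grows faster


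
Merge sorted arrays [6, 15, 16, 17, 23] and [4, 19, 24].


Compare heads, take smaller each step.
Merged: [4, 6, 15, 16, 17, 19, 23, 24]


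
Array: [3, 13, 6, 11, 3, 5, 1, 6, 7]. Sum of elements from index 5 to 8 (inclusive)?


Prefix sums: [0, 3, 16, 22, 33, 36, 41, 42, 48, 55]
Sum[5..8] = prefix[9] - prefix[5] = 55 - 36 = 19


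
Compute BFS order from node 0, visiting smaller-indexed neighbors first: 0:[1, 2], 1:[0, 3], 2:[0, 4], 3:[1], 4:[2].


BFS queue: start with [0]
Visit order: [0, 1, 2, 3, 4]


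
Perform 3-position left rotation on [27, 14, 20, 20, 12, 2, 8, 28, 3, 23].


Left rotate by 3: [20, 12, 2, 8, 28, 3, 23, 27, 14, 20]


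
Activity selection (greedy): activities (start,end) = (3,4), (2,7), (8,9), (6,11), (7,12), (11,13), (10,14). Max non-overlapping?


Greedy: pick earliest-ending, then skip overlaps.
Selected (3 activities): [(3, 4), (8, 9), (11, 13)]


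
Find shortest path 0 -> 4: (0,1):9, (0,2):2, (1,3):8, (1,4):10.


Dijkstra from 0:
Distances: {0: 0, 1: 9, 2: 2, 3: 17, 4: 19}
Shortest distance to 4 = 19, path = [0, 1, 4]


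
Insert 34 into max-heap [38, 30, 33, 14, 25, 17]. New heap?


Append 34: [38, 30, 33, 14, 25, 17, 34]
Bubble up: swap idx 6(34) with idx 2(33)
Result: [38, 30, 34, 14, 25, 17, 33]


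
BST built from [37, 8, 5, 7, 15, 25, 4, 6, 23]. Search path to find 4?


BST root = 37
Search for 4: compare at each node
Path: [37, 8, 5, 4]


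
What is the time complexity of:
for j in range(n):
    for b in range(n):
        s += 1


Per nesting level: O(n) * O(n) = O(n^2)
Complexity: O(n^2)


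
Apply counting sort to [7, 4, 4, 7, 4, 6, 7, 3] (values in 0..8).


Count array: [0, 0, 0, 1, 3, 0, 1, 3, 0]
Reconstruct: [3, 4, 4, 4, 6, 7, 7, 7]


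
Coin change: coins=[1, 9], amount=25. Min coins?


dp[0]=0; dp[i]=1+min(dp[i-c] for c in coins)
...dp[20]=4, dp[21]=5, dp[22]=6, dp[23]=7, dp[24]=8, dp[25]=9
Minimum coins for 25 = 9


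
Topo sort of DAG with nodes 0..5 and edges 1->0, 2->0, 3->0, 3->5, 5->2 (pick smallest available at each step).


Kahn's algorithm, process smallest node first
Order: [1, 3, 4, 5, 2, 0]


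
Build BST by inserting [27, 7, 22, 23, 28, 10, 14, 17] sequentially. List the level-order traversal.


Root = 27; build tree by BST insertion.
Level-Order traversal: [27, 7, 28, 22, 10, 23, 14, 17]


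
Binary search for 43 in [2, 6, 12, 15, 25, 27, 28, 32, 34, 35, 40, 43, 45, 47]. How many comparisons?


Search for 43:
[0,13] mid=6 arr[6]=28
[7,13] mid=10 arr[10]=40
[11,13] mid=12 arr[12]=45
[11,11] mid=11 arr[11]=43
Total: 4 comparisons


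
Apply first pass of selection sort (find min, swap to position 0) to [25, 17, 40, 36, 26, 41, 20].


After one pass: [17, 25, 40, 36, 26, 41, 20]


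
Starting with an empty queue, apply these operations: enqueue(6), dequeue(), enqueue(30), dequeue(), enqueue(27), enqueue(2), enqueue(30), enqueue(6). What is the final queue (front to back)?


enqueue(6) -> [6]
dequeue() returns 6 -> []
enqueue(30) -> [30]
dequeue() returns 30 -> []
enqueue(27) -> [27]
enqueue(2) -> [27, 2]
enqueue(30) -> [27, 2, 30]
enqueue(6) -> [27, 2, 30, 6]
Final queue (front to back): [27, 2, 30, 6]


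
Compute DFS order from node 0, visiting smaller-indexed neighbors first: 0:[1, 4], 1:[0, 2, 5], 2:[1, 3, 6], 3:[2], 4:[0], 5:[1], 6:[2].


DFS stack-based: start with [0]
Visit order: [0, 1, 2, 3, 6, 5, 4]


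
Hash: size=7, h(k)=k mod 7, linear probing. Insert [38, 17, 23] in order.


Insertions: 38->slot 3; 17->slot 4; 23->slot 2
Table: [None, None, 23, 38, 17, None, None]


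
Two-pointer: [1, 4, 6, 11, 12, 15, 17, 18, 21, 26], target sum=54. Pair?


Two pointers: lo=0, hi=9
No pair sums to 54


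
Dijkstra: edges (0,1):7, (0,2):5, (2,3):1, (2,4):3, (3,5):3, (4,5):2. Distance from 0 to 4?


Dijkstra from 0:
Distances: {0: 0, 1: 7, 2: 5, 3: 6, 4: 8, 5: 9}
Shortest distance to 4 = 8, path = [0, 2, 4]


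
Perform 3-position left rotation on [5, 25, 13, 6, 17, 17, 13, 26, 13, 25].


Left rotate by 3: [6, 17, 17, 13, 26, 13, 25, 5, 25, 13]


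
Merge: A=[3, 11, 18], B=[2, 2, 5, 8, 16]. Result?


Compare heads, take smaller each step.
Merged: [2, 2, 3, 5, 8, 11, 16, 18]


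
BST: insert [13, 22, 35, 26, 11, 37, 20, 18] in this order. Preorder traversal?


Root = 13; build tree by BST insertion.
Preorder traversal: [13, 11, 22, 20, 18, 35, 26, 37]


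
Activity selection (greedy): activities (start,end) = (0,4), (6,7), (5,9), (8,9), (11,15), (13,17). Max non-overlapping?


Greedy: pick earliest-ending, then skip overlaps.
Selected (4 activities): [(0, 4), (6, 7), (8, 9), (11, 15)]


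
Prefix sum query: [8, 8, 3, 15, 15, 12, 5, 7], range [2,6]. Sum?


Prefix sums: [0, 8, 16, 19, 34, 49, 61, 66, 73]
Sum[2..6] = prefix[7] - prefix[2] = 66 - 16 = 50


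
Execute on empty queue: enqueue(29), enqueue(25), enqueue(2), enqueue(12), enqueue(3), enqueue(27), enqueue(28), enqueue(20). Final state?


enqueue(29) -> [29]
enqueue(25) -> [29, 25]
enqueue(2) -> [29, 25, 2]
enqueue(12) -> [29, 25, 2, 12]
enqueue(3) -> [29, 25, 2, 12, 3]
enqueue(27) -> [29, 25, 2, 12, 3, 27]
enqueue(28) -> [29, 25, 2, 12, 3, 27, 28]
enqueue(20) -> [29, 25, 2, 12, 3, 27, 28, 20]
Final queue (front to back): [29, 25, 2, 12, 3, 27, 28, 20]


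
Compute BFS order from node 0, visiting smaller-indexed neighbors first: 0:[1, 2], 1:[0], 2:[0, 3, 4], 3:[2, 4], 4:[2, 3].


BFS queue: start with [0]
Visit order: [0, 1, 2, 3, 4]


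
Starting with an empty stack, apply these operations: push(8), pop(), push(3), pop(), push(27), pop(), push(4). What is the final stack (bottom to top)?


push(8) -> [8]
pop() returns 8 -> []
push(3) -> [3]
pop() returns 3 -> []
push(27) -> [27]
pop() returns 27 -> []
push(4) -> [4]
Final stack (bottom to top): [4]


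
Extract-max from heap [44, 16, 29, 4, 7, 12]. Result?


Max = 44
Replace root with last, heapify down
Resulting heap: [29, 16, 12, 4, 7]


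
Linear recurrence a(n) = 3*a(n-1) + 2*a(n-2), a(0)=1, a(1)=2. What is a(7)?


Build bottom-up:
...a(5)=356, a(6)=1268, a(7)=3*1268+2*356=4516


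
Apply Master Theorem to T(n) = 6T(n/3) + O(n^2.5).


a=6, b=3, c=2.5. log_3(6)=1.631 < c=2.5. Case 3: O(n^c) = O(n^2.500)
Complexity: O(n^2.500)


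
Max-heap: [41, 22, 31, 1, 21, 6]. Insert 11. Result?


Append 11: [41, 22, 31, 1, 21, 6, 11]
Bubble up: no swaps needed
Result: [41, 22, 31, 1, 21, 6, 11]


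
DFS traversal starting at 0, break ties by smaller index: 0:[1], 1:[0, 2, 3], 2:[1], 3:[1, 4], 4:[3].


DFS stack-based: start with [0]
Visit order: [0, 1, 2, 3, 4]


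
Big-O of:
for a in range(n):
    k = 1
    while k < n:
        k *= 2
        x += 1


Per nesting level: O(n) * O(log n) = O(n log n)
Complexity: O(n log n)


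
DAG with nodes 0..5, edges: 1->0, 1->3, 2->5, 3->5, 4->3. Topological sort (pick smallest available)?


Kahn's algorithm, process smallest node first
Order: [1, 0, 2, 4, 3, 5]


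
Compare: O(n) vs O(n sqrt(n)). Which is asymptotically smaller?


linear grows slower than n^1.5
O(n) is asymptotically smaller; O(n sqrt(n)) grows faster


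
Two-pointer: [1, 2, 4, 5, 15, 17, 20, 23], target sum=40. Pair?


Two pointers: lo=0, hi=7
Found pair: (17, 23) summing to 40


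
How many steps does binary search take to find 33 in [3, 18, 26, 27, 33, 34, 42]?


Search for 33:
[0,6] mid=3 arr[3]=27
[4,6] mid=5 arr[5]=34
[4,4] mid=4 arr[4]=33
Total: 3 comparisons


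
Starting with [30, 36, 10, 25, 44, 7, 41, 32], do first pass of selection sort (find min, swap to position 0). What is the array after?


After one pass: [7, 36, 10, 25, 44, 30, 41, 32]


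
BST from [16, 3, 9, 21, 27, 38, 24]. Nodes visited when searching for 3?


BST root = 16
Search for 3: compare at each node
Path: [16, 3]


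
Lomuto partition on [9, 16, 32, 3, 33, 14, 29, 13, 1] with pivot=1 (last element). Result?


Elements <= 1 go left of pivot.
Result: [1, 16, 32, 3, 33, 14, 29, 13, 9], pivot at index 0


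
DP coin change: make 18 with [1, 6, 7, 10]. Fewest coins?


dp[0]=0; dp[i]=1+min(dp[i-c] for c in coins)
...dp[13]=2, dp[14]=2, dp[15]=3, dp[16]=2, dp[17]=2, dp[18]=3
Minimum coins for 18 = 3


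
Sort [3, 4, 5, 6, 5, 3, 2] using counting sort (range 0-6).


Count array: [0, 0, 1, 2, 1, 2, 1]
Reconstruct: [2, 3, 3, 4, 5, 5, 6]


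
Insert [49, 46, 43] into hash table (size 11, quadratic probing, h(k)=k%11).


Insertions: 49->slot 5; 46->slot 2; 43->slot 10
Table: [None, None, 46, None, None, 49, None, None, None, None, 43]


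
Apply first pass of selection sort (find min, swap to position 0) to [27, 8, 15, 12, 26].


After one pass: [8, 27, 15, 12, 26]


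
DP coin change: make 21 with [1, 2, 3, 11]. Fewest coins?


dp[0]=0; dp[i]=1+min(dp[i-c] for c in coins)
...dp[16]=3, dp[17]=3, dp[18]=4, dp[19]=4, dp[20]=4, dp[21]=5
Minimum coins for 21 = 5


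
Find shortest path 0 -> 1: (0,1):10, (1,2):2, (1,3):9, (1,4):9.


Dijkstra from 0:
Distances: {0: 0, 1: 10, 2: 12, 3: 19, 4: 19}
Shortest distance to 1 = 10, path = [0, 1]


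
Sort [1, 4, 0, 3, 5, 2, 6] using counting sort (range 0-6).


Count array: [1, 1, 1, 1, 1, 1, 1]
Reconstruct: [0, 1, 2, 3, 4, 5, 6]


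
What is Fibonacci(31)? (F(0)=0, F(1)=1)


F(n)=F(n-1)+F(n-2)
...F(29)=514229, F(30)=832040, F(31)=1346269


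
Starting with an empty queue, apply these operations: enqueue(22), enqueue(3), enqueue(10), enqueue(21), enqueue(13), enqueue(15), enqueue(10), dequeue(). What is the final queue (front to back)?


enqueue(22) -> [22]
enqueue(3) -> [22, 3]
enqueue(10) -> [22, 3, 10]
enqueue(21) -> [22, 3, 10, 21]
enqueue(13) -> [22, 3, 10, 21, 13]
enqueue(15) -> [22, 3, 10, 21, 13, 15]
enqueue(10) -> [22, 3, 10, 21, 13, 15, 10]
dequeue() returns 22 -> [3, 10, 21, 13, 15, 10]
Final queue (front to back): [3, 10, 21, 13, 15, 10]


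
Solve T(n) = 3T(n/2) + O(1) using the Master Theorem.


a=3, b=2, c=0. log_2(3)=1.585 > c=0. Case 1: O(n^log_b(a)) = O(n^1.585)
Complexity: O(n^1.585)


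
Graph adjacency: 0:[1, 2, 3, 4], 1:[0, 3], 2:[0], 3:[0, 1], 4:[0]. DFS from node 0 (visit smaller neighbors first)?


DFS stack-based: start with [0]
Visit order: [0, 1, 3, 2, 4]


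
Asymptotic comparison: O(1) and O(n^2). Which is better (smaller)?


constant grows slower than quadratic
O(1) is asymptotically smaller; O(n^2) grows faster


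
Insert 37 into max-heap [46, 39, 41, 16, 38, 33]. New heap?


Append 37: [46, 39, 41, 16, 38, 33, 37]
Bubble up: no swaps needed
Result: [46, 39, 41, 16, 38, 33, 37]


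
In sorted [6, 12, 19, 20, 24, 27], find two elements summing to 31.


Two pointers: lo=0, hi=5
Found pair: (12, 19) summing to 31


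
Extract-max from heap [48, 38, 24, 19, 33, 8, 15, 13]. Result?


Max = 48
Replace root with last, heapify down
Resulting heap: [38, 33, 24, 19, 13, 8, 15]


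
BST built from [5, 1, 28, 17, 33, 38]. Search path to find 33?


BST root = 5
Search for 33: compare at each node
Path: [5, 28, 33]


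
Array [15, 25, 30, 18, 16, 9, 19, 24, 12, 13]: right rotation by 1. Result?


Right rotate by 1: [13, 15, 25, 30, 18, 16, 9, 19, 24, 12]


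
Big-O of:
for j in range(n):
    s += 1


Per nesting level: O(n) = O(n)
Complexity: O(n)


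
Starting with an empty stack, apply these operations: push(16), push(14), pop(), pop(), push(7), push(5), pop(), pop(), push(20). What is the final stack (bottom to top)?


push(16) -> [16]
push(14) -> [16, 14]
pop() returns 14 -> [16]
pop() returns 16 -> []
push(7) -> [7]
push(5) -> [7, 5]
pop() returns 5 -> [7]
pop() returns 7 -> []
push(20) -> [20]
Final stack (bottom to top): [20]


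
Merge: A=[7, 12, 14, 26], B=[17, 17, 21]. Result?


Compare heads, take smaller each step.
Merged: [7, 12, 14, 17, 17, 21, 26]


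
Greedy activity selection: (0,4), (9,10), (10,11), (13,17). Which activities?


Greedy: pick earliest-ending, then skip overlaps.
Selected (4 activities): [(0, 4), (9, 10), (10, 11), (13, 17)]


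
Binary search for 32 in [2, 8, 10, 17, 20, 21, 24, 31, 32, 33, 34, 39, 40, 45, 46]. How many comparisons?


Search for 32:
[0,14] mid=7 arr[7]=31
[8,14] mid=11 arr[11]=39
[8,10] mid=9 arr[9]=33
[8,8] mid=8 arr[8]=32
Total: 4 comparisons


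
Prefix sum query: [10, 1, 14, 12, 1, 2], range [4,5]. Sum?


Prefix sums: [0, 10, 11, 25, 37, 38, 40]
Sum[4..5] = prefix[6] - prefix[4] = 40 - 37 = 3


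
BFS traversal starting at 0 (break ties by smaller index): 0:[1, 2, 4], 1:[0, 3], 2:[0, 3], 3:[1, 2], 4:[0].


BFS queue: start with [0]
Visit order: [0, 1, 2, 4, 3]


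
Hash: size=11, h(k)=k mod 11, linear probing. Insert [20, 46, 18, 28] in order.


Insertions: 20->slot 9; 46->slot 2; 18->slot 7; 28->slot 6
Table: [None, None, 46, None, None, None, 28, 18, None, 20, None]


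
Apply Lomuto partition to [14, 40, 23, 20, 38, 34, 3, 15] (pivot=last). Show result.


Elements <= 15 go left of pivot.
Result: [14, 3, 15, 20, 38, 34, 40, 23], pivot at index 2


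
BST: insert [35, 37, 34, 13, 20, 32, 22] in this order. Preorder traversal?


Root = 35; build tree by BST insertion.
Preorder traversal: [35, 34, 13, 20, 32, 22, 37]


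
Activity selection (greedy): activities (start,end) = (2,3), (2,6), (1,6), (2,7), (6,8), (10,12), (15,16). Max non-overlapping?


Greedy: pick earliest-ending, then skip overlaps.
Selected (4 activities): [(2, 3), (6, 8), (10, 12), (15, 16)]


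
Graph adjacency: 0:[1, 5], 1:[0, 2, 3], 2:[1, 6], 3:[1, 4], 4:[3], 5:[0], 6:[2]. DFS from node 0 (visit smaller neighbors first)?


DFS stack-based: start with [0]
Visit order: [0, 1, 2, 6, 3, 4, 5]


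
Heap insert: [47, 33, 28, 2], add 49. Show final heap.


Append 49: [47, 33, 28, 2, 49]
Bubble up: swap idx 4(49) with idx 1(33); swap idx 1(49) with idx 0(47)
Result: [49, 47, 28, 2, 33]


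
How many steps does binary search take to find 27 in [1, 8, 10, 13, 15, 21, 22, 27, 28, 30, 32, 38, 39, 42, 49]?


Search for 27:
[0,14] mid=7 arr[7]=27
Total: 1 comparisons


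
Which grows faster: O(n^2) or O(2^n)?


quadratic grows slower than exponential
O(n^2) is asymptotically smaller; O(2^n) grows faster


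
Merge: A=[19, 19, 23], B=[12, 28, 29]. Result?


Compare heads, take smaller each step.
Merged: [12, 19, 19, 23, 28, 29]


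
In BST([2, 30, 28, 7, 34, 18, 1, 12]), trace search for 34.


BST root = 2
Search for 34: compare at each node
Path: [2, 30, 34]


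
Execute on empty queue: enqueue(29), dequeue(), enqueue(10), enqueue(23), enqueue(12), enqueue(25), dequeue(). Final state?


enqueue(29) -> [29]
dequeue() returns 29 -> []
enqueue(10) -> [10]
enqueue(23) -> [10, 23]
enqueue(12) -> [10, 23, 12]
enqueue(25) -> [10, 23, 12, 25]
dequeue() returns 10 -> [23, 12, 25]
Final queue (front to back): [23, 12, 25]


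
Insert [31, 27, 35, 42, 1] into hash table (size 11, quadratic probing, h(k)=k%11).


Insertions: 31->slot 9; 27->slot 5; 35->slot 2; 42->slot 10; 1->slot 1
Table: [None, 1, 35, None, None, 27, None, None, None, 31, 42]


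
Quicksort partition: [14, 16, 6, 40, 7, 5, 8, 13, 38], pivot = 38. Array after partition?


Elements <= 38 go left of pivot.
Result: [14, 16, 6, 7, 5, 8, 13, 38, 40], pivot at index 7


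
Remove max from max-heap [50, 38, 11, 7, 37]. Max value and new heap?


Max = 50
Replace root with last, heapify down
Resulting heap: [38, 37, 11, 7]


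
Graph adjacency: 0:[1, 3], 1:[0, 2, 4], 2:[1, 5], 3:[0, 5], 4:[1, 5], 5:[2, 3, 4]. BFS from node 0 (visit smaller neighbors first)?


BFS queue: start with [0]
Visit order: [0, 1, 3, 2, 4, 5]


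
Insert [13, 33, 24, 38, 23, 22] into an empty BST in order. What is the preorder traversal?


Root = 13; build tree by BST insertion.
Preorder traversal: [13, 33, 24, 23, 22, 38]


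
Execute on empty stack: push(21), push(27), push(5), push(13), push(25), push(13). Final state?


push(21) -> [21]
push(27) -> [21, 27]
push(5) -> [21, 27, 5]
push(13) -> [21, 27, 5, 13]
push(25) -> [21, 27, 5, 13, 25]
push(13) -> [21, 27, 5, 13, 25, 13]
Final stack (bottom to top): [21, 27, 5, 13, 25, 13]


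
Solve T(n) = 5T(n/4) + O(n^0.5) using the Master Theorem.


a=5, b=4, c=0.5. log_4(5)=1.161 > c=0.5. Case 1: O(n^log_b(a)) = O(n^1.161)
Complexity: O(n^1.161)


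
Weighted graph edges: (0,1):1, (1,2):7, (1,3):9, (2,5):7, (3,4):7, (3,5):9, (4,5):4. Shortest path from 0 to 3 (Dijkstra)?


Dijkstra from 0:
Distances: {0: 0, 1: 1, 2: 8, 3: 10, 4: 17, 5: 15}
Shortest distance to 3 = 10, path = [0, 1, 3]


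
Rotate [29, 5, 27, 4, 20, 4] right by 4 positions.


Right rotate by 4: [27, 4, 20, 4, 29, 5]


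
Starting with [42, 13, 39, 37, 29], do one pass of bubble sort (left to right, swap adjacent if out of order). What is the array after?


After one pass: [13, 39, 37, 29, 42]


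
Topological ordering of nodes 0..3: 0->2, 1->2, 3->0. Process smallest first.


Kahn's algorithm, process smallest node first
Order: [1, 3, 0, 2]


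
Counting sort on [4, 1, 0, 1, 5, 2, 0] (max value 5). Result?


Count array: [2, 2, 1, 0, 1, 1]
Reconstruct: [0, 0, 1, 1, 2, 4, 5]


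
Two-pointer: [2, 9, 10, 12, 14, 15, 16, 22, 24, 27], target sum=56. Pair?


Two pointers: lo=0, hi=9
No pair sums to 56


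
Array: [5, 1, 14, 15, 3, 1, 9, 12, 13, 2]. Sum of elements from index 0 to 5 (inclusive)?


Prefix sums: [0, 5, 6, 20, 35, 38, 39, 48, 60, 73, 75]
Sum[0..5] = prefix[6] - prefix[0] = 39 - 0 = 39


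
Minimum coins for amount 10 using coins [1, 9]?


dp[0]=0; dp[i]=1+min(dp[i-c] for c in coins)
...dp[5]=5, dp[6]=6, dp[7]=7, dp[8]=8, dp[9]=1, dp[10]=2
Minimum coins for 10 = 2


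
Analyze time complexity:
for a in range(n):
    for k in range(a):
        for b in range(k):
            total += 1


Per nesting level: O(n) * O(n) [triangular over a] * O(n) [triangular over k] = O(n^3)
Complexity: O(n^3)


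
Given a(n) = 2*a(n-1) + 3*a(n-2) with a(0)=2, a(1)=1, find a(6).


Build bottom-up:
...a(4)=62, a(5)=181, a(6)=2*181+3*62=548


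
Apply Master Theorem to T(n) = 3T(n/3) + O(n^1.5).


a=3, b=3, c=1.5. log_3(3)=1 < c=1.5. Case 3: O(n^c) = O(n^1.500)
Complexity: O(n^1.500)


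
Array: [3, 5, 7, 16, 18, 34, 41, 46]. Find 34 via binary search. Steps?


Search for 34:
[0,7] mid=3 arr[3]=16
[4,7] mid=5 arr[5]=34
Total: 2 comparisons


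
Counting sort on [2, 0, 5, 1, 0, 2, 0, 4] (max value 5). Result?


Count array: [3, 1, 2, 0, 1, 1]
Reconstruct: [0, 0, 0, 1, 2, 2, 4, 5]


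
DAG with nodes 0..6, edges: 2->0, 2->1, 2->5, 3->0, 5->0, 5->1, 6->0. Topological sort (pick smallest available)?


Kahn's algorithm, process smallest node first
Order: [2, 3, 4, 5, 1, 6, 0]


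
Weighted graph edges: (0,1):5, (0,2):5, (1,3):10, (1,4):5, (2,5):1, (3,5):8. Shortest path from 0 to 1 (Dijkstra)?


Dijkstra from 0:
Distances: {0: 0, 1: 5, 2: 5, 3: 14, 4: 10, 5: 6}
Shortest distance to 1 = 5, path = [0, 1]


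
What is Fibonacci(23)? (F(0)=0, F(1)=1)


F(n)=F(n-1)+F(n-2)
...F(21)=10946, F(22)=17711, F(23)=28657


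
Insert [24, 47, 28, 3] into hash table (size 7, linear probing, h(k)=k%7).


Insertions: 24->slot 3; 47->slot 5; 28->slot 0; 3->slot 4
Table: [28, None, None, 24, 3, 47, None]


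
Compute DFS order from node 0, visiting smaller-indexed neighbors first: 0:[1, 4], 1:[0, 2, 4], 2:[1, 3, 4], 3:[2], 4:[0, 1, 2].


DFS stack-based: start with [0]
Visit order: [0, 1, 2, 3, 4]


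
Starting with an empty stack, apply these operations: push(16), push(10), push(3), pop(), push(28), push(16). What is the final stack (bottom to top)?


push(16) -> [16]
push(10) -> [16, 10]
push(3) -> [16, 10, 3]
pop() returns 3 -> [16, 10]
push(28) -> [16, 10, 28]
push(16) -> [16, 10, 28, 16]
Final stack (bottom to top): [16, 10, 28, 16]


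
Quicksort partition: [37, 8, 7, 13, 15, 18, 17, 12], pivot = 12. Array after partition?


Elements <= 12 go left of pivot.
Result: [8, 7, 12, 13, 15, 18, 17, 37], pivot at index 2


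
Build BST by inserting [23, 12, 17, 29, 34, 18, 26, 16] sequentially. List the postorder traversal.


Root = 23; build tree by BST insertion.
Postorder traversal: [16, 18, 17, 12, 26, 34, 29, 23]


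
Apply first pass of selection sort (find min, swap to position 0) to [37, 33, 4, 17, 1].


After one pass: [1, 33, 4, 17, 37]


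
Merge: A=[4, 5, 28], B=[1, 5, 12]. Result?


Compare heads, take smaller each step.
Merged: [1, 4, 5, 5, 12, 28]


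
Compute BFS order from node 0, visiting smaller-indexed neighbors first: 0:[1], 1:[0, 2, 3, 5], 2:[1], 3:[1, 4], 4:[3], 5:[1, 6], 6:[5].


BFS queue: start with [0]
Visit order: [0, 1, 2, 3, 5, 4, 6]


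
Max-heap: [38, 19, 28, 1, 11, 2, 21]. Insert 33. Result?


Append 33: [38, 19, 28, 1, 11, 2, 21, 33]
Bubble up: swap idx 7(33) with idx 3(1); swap idx 3(33) with idx 1(19)
Result: [38, 33, 28, 19, 11, 2, 21, 1]


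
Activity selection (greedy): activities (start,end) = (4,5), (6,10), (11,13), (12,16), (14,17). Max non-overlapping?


Greedy: pick earliest-ending, then skip overlaps.
Selected (4 activities): [(4, 5), (6, 10), (11, 13), (14, 17)]


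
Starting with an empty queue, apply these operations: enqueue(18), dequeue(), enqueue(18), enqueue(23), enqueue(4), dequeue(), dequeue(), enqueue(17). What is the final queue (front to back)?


enqueue(18) -> [18]
dequeue() returns 18 -> []
enqueue(18) -> [18]
enqueue(23) -> [18, 23]
enqueue(4) -> [18, 23, 4]
dequeue() returns 18 -> [23, 4]
dequeue() returns 23 -> [4]
enqueue(17) -> [4, 17]
Final queue (front to back): [4, 17]


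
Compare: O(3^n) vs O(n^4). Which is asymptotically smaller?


quartic grows slower than exponential (base 3)
O(n^4) is asymptotically smaller; O(3^n) grows faster


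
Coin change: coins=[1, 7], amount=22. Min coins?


dp[0]=0; dp[i]=1+min(dp[i-c] for c in coins)
...dp[17]=5, dp[18]=6, dp[19]=7, dp[20]=8, dp[21]=3, dp[22]=4
Minimum coins for 22 = 4


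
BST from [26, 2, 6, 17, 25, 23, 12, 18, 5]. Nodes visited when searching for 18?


BST root = 26
Search for 18: compare at each node
Path: [26, 2, 6, 17, 25, 23, 18]


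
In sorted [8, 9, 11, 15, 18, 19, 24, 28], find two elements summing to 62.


Two pointers: lo=0, hi=7
No pair sums to 62


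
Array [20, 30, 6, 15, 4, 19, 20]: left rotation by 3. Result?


Left rotate by 3: [15, 4, 19, 20, 20, 30, 6]


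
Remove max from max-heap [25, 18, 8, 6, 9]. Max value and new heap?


Max = 25
Replace root with last, heapify down
Resulting heap: [18, 9, 8, 6]


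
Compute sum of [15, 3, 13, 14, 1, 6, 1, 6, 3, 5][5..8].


Prefix sums: [0, 15, 18, 31, 45, 46, 52, 53, 59, 62, 67]
Sum[5..8] = prefix[9] - prefix[5] = 62 - 46 = 16


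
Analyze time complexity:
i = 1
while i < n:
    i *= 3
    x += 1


Per nesting level: O(log n) = O(log n)
Complexity: O(log n)


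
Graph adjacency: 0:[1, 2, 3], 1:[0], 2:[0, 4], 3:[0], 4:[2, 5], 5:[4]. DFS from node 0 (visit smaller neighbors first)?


DFS stack-based: start with [0]
Visit order: [0, 1, 2, 4, 5, 3]


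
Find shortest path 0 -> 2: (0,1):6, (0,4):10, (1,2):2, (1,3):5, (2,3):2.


Dijkstra from 0:
Distances: {0: 0, 1: 6, 2: 8, 3: 10, 4: 10}
Shortest distance to 2 = 8, path = [0, 1, 2]


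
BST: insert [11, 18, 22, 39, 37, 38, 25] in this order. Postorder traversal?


Root = 11; build tree by BST insertion.
Postorder traversal: [25, 38, 37, 39, 22, 18, 11]


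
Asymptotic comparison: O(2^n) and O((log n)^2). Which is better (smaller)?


polylogarithmic grows slower than exponential
O((log n)^2) is asymptotically smaller; O(2^n) grows faster


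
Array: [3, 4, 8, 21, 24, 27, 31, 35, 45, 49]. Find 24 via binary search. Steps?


Search for 24:
[0,9] mid=4 arr[4]=24
Total: 1 comparisons


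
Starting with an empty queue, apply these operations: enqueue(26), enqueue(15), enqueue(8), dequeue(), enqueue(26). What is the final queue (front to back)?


enqueue(26) -> [26]
enqueue(15) -> [26, 15]
enqueue(8) -> [26, 15, 8]
dequeue() returns 26 -> [15, 8]
enqueue(26) -> [15, 8, 26]
Final queue (front to back): [15, 8, 26]


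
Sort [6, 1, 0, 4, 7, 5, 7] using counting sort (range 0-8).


Count array: [1, 1, 0, 0, 1, 1, 1, 2, 0]
Reconstruct: [0, 1, 4, 5, 6, 7, 7]


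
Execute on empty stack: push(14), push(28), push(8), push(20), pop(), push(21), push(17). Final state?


push(14) -> [14]
push(28) -> [14, 28]
push(8) -> [14, 28, 8]
push(20) -> [14, 28, 8, 20]
pop() returns 20 -> [14, 28, 8]
push(21) -> [14, 28, 8, 21]
push(17) -> [14, 28, 8, 21, 17]
Final stack (bottom to top): [14, 28, 8, 21, 17]
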